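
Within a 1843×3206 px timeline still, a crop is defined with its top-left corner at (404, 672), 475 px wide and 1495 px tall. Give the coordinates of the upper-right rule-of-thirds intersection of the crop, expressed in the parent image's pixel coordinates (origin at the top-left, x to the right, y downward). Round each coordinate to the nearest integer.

One third of the crop width 475 is 158.33 px.
One third of the crop height 1495 is 498.33 px.
The upper-right point is two-thirds across and one-third down within the crop:
x = 404 + 2 × 158.33 ≈ 721; y = 672 + 1 × 498.33 ≈ 1170.

(721, 1170)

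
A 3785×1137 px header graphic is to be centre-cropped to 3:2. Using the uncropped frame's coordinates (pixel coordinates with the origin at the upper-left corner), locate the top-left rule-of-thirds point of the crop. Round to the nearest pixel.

3785/1137 > 3/2, so the 3:2 crop keeps the full height 1137 and trims width to 1137 × 3/2 = 1705.50 px.
Left offset = (3785 − 1705.50)/2 = 1039.75 px; top offset = 0.
Top-left is one-third across and one-third down within the crop:
x = 1039.75 + 1 × 1705.50/3 ≈ 1608; y = 0.00 + 1 × 1137.00/3 ≈ 379.

x = 1608 px, y = 379 px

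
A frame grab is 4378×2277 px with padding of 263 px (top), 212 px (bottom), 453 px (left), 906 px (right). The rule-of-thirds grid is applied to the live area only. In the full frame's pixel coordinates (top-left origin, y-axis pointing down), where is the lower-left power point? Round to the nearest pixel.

x = 1459 px, y = 1464 px

Content width = 4378 − 453 − 906 = 3019 px; content height = 2277 − 263 − 212 = 1802 px.
Lower-left is one-third across and two-thirds down within the live area.
x = 453 + 1 × 3019/3 = 453 + 1006.33 ≈ 1459
y = 263 + 2 × 1802/3 = 263 + 1201.33 ≈ 1464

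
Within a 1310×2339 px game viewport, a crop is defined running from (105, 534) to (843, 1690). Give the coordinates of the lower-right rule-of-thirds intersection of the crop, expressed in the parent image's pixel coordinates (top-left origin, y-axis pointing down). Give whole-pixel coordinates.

(597, 1305)

Crop width = 843 − 105 = 738 px; one third is 246.00 px.
Crop height = 1690 − 534 = 1156 px; one third is 385.33 px.
The lower-right point is two-thirds across and two-thirds down within the crop:
x = 105 + 2 × 246.00 ≈ 597; y = 534 + 2 × 385.33 ≈ 1305.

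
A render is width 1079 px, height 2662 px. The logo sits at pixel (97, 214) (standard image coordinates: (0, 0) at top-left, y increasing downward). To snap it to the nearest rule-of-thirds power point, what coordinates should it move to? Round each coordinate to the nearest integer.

Third lines: x ∈ {360, 719}, y ∈ {887, 1775}.
97 is closer to x = 360; 214 is closer to y = 887.
So the nearest intersection is the upper-left power point.

x = 360 px, y = 887 px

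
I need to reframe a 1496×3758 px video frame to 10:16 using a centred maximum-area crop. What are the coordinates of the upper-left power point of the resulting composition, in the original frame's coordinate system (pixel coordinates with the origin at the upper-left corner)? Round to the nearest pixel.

(499, 1480)

1496/3758 < 10/16, so the 10:16 crop keeps the full width 1496 and trims height to 1496 × 16/10 = 2393.60 px.
Top offset = (3758 − 2393.60)/2 = 682.20 px; left offset = 0.
Upper-left is one-third across and one-third down within the crop:
x = 0.00 + 1 × 1496.00/3 ≈ 499; y = 682.20 + 1 × 2393.60/3 ≈ 1480.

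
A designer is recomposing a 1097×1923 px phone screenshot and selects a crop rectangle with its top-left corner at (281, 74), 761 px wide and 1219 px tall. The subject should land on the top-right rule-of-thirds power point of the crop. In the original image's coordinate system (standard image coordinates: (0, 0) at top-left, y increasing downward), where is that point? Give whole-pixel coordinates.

One third of the crop width 761 is 253.67 px.
One third of the crop height 1219 is 406.33 px.
The top-right point is two-thirds across and one-third down within the crop:
x = 281 + 2 × 253.67 ≈ 788; y = 74 + 1 × 406.33 ≈ 480.

x = 788 px, y = 480 px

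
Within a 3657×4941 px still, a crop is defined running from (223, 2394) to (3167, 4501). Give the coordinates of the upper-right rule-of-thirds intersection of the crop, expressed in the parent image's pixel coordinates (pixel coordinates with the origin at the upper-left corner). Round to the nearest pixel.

(2186, 3096)

Crop width = 3167 − 223 = 2944 px; one third is 981.33 px.
Crop height = 4501 − 2394 = 2107 px; one third is 702.33 px.
The upper-right point is two-thirds across and one-third down within the crop:
x = 223 + 2 × 981.33 ≈ 2186; y = 2394 + 1 × 702.33 ≈ 3096.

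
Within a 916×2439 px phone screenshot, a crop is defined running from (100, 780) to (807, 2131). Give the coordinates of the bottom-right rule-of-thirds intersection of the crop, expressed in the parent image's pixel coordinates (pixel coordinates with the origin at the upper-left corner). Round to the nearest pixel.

x = 571 px, y = 1681 px

Crop width = 807 − 100 = 707 px; one third is 235.67 px.
Crop height = 2131 − 780 = 1351 px; one third is 450.33 px.
The bottom-right point is two-thirds across and two-thirds down within the crop:
x = 100 + 2 × 235.67 ≈ 571; y = 780 + 2 × 450.33 ≈ 1681.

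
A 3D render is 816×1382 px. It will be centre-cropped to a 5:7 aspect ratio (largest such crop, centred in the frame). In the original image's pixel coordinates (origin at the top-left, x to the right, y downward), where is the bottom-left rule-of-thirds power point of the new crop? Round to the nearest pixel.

x = 272 px, y = 881 px

816/1382 < 5/7, so the 5:7 crop keeps the full width 816 and trims height to 816 × 7/5 = 1142.40 px.
Top offset = (1382 − 1142.40)/2 = 119.80 px; left offset = 0.
Bottom-left is one-third across and two-thirds down within the crop:
x = 0.00 + 1 × 816.00/3 ≈ 272; y = 119.80 + 2 × 1142.40/3 ≈ 881.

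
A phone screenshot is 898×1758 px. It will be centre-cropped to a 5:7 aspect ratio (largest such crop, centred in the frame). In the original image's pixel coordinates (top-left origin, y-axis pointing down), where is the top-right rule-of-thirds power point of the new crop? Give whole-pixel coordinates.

x = 599 px, y = 669 px

898/1758 < 5/7, so the 5:7 crop keeps the full width 898 and trims height to 898 × 7/5 = 1257.20 px.
Top offset = (1758 − 1257.20)/2 = 250.40 px; left offset = 0.
Top-right is two-thirds across and one-third down within the crop:
x = 0.00 + 2 × 898.00/3 ≈ 599; y = 250.40 + 1 × 1257.20/3 ≈ 669.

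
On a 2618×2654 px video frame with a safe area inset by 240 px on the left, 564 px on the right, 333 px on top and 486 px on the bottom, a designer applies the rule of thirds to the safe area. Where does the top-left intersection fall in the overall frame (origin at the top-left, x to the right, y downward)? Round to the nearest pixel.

Content width = 2618 − 240 − 564 = 1814 px; content height = 2654 − 333 − 486 = 1835 px.
Top-left is one-third across and one-third down within the safe area.
x = 240 + 1 × 1814/3 = 240 + 604.67 ≈ 845
y = 333 + 1 × 1835/3 = 333 + 611.67 ≈ 945

(845, 945)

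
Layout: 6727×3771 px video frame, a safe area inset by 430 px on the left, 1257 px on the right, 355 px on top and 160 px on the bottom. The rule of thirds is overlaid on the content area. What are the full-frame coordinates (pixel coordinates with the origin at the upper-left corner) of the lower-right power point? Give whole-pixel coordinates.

(3790, 2526)

Content width = 6727 − 430 − 1257 = 5040 px; content height = 3771 − 355 − 160 = 3256 px.
Lower-right is two-thirds across and two-thirds down within the content area.
x = 430 + 2 × 5040/3 = 430 + 3360.00 ≈ 3790
y = 355 + 2 × 3256/3 = 355 + 2170.67 ≈ 2526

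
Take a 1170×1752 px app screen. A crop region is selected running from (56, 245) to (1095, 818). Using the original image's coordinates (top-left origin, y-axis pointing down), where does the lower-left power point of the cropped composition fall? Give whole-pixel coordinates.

Crop width = 1095 − 56 = 1039 px; one third is 346.33 px.
Crop height = 818 − 245 = 573 px; one third is 191.00 px.
The lower-left point is one-third across and two-thirds down within the crop:
x = 56 + 1 × 346.33 ≈ 402; y = 245 + 2 × 191.00 ≈ 627.

x = 402 px, y = 627 px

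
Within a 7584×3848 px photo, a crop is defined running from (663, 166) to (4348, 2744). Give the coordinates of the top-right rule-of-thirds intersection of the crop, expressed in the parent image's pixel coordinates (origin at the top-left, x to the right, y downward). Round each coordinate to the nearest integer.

Crop width = 4348 − 663 = 3685 px; one third is 1228.33 px.
Crop height = 2744 − 166 = 2578 px; one third is 859.33 px.
The top-right point is two-thirds across and one-third down within the crop:
x = 663 + 2 × 1228.33 ≈ 3120; y = 166 + 1 × 859.33 ≈ 1025.

x = 3120 px, y = 1025 px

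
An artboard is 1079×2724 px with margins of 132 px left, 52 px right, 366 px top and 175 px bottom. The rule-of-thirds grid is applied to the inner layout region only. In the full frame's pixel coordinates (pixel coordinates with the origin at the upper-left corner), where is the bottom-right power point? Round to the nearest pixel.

(729, 1821)

Content width = 1079 − 132 − 52 = 895 px; content height = 2724 − 366 − 175 = 2183 px.
Bottom-right is two-thirds across and two-thirds down within the inner layout region.
x = 132 + 2 × 895/3 = 132 + 596.67 ≈ 729
y = 366 + 2 × 2183/3 = 366 + 1455.33 ≈ 1821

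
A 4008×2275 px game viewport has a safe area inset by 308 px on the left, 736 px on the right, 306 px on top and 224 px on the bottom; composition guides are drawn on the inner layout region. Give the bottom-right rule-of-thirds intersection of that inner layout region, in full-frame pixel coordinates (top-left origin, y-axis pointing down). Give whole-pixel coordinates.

Content width = 4008 − 308 − 736 = 2964 px; content height = 2275 − 306 − 224 = 1745 px.
Bottom-right is two-thirds across and two-thirds down within the inner layout region.
x = 308 + 2 × 2964/3 = 308 + 1976.00 ≈ 2284
y = 306 + 2 × 1745/3 = 306 + 1163.33 ≈ 1469

x = 2284 px, y = 1469 px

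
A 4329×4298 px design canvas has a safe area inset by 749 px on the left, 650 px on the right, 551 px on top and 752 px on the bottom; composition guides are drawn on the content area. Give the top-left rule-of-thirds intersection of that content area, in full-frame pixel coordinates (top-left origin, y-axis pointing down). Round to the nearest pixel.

(1726, 1549)

Content width = 4329 − 749 − 650 = 2930 px; content height = 4298 − 551 − 752 = 2995 px.
Top-left is one-third across and one-third down within the content area.
x = 749 + 1 × 2930/3 = 749 + 976.67 ≈ 1726
y = 551 + 1 × 2995/3 = 551 + 998.33 ≈ 1549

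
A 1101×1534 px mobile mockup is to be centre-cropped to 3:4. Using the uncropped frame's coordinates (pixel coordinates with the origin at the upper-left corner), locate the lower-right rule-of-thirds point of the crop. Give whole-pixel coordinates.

(734, 1012)

1101/1534 < 3/4, so the 3:4 crop keeps the full width 1101 and trims height to 1101 × 4/3 = 1468.00 px.
Top offset = (1534 − 1468.00)/2 = 33.00 px; left offset = 0.
Lower-right is two-thirds across and two-thirds down within the crop:
x = 0.00 + 2 × 1101.00/3 ≈ 734; y = 33.00 + 2 × 1468.00/3 ≈ 1012.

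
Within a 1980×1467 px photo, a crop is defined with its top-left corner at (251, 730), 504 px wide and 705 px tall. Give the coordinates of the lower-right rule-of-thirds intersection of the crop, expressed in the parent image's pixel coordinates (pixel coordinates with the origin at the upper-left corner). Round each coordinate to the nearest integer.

One third of the crop width 504 is 168.00 px.
One third of the crop height 705 is 235.00 px.
The lower-right point is two-thirds across and two-thirds down within the crop:
x = 251 + 2 × 168.00 ≈ 587; y = 730 + 2 × 235.00 ≈ 1200.

(587, 1200)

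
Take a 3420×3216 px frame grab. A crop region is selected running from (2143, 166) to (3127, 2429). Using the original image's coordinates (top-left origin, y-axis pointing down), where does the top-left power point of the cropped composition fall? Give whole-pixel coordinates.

(2471, 920)

Crop width = 3127 − 2143 = 984 px; one third is 328.00 px.
Crop height = 2429 − 166 = 2263 px; one third is 754.33 px.
The top-left point is one-third across and one-third down within the crop:
x = 2143 + 1 × 328.00 ≈ 2471; y = 166 + 1 × 754.33 ≈ 920.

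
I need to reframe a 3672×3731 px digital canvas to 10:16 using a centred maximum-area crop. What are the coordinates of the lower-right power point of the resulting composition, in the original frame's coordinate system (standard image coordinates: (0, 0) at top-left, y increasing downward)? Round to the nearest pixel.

3672/3731 > 10/16, so the 10:16 crop keeps the full height 3731 and trims width to 3731 × 10/16 = 2331.88 px.
Left offset = (3672 − 2331.88)/2 = 670.06 px; top offset = 0.
Lower-right is two-thirds across and two-thirds down within the crop:
x = 670.06 + 2 × 2331.88/3 ≈ 2225; y = 0.00 + 2 × 3731.00/3 ≈ 2487.

(2225, 2487)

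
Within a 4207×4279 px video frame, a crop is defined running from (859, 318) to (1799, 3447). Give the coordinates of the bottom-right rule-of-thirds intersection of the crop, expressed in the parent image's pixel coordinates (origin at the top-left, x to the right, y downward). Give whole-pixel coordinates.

Crop width = 1799 − 859 = 940 px; one third is 313.33 px.
Crop height = 3447 − 318 = 3129 px; one third is 1043.00 px.
The bottom-right point is two-thirds across and two-thirds down within the crop:
x = 859 + 2 × 313.33 ≈ 1486; y = 318 + 2 × 1043.00 ≈ 2404.

x = 1486 px, y = 2404 px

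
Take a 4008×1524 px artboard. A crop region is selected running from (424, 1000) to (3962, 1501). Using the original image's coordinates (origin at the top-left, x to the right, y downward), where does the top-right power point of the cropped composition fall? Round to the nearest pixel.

Crop width = 3962 − 424 = 3538 px; one third is 1179.33 px.
Crop height = 1501 − 1000 = 501 px; one third is 167.00 px.
The top-right point is two-thirds across and one-third down within the crop:
x = 424 + 2 × 1179.33 ≈ 2783; y = 1000 + 1 × 167.00 ≈ 1167.

(2783, 1167)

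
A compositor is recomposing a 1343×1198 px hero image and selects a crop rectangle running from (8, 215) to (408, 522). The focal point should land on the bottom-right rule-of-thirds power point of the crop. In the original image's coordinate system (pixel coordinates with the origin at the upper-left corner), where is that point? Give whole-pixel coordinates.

Crop width = 408 − 8 = 400 px; one third is 133.33 px.
Crop height = 522 − 215 = 307 px; one third is 102.33 px.
The bottom-right point is two-thirds across and two-thirds down within the crop:
x = 8 + 2 × 133.33 ≈ 275; y = 215 + 2 × 102.33 ≈ 420.

(275, 420)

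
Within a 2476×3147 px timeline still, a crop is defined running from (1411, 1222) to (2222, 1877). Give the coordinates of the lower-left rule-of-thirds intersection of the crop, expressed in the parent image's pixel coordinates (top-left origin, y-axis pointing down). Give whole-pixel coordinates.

x = 1681 px, y = 1659 px

Crop width = 2222 − 1411 = 811 px; one third is 270.33 px.
Crop height = 1877 − 1222 = 655 px; one third is 218.33 px.
The lower-left point is one-third across and two-thirds down within the crop:
x = 1411 + 1 × 270.33 ≈ 1681; y = 1222 + 2 × 218.33 ≈ 1659.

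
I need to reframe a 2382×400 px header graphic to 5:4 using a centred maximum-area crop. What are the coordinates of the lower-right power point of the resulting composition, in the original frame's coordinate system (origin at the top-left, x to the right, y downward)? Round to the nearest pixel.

2382/400 > 5/4, so the 5:4 crop keeps the full height 400 and trims width to 400 × 5/4 = 500.00 px.
Left offset = (2382 − 500.00)/2 = 941.00 px; top offset = 0.
Lower-right is two-thirds across and two-thirds down within the crop:
x = 941.00 + 2 × 500.00/3 ≈ 1274; y = 0.00 + 2 × 400.00/3 ≈ 267.

(1274, 267)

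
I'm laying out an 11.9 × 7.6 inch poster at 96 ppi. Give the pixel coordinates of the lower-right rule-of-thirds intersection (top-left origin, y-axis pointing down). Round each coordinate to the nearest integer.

In pixels the canvas is 11.9 × 96 = 1142.4 wide and 7.6 × 96 = 729.6 tall.
The lower-right point is two-thirds across and two-thirds down:
x = 2 × 1142.4/3 ≈ 762; y = 2 × 729.6/3 ≈ 486.

x = 762 px, y = 486 px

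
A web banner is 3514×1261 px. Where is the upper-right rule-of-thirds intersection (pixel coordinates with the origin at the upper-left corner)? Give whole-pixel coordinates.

x = 2343 px, y = 420 px

The upper-right point sits two-thirds of the way across and one-third of the way down.
x = 2 × 3514/3 ≈ 2343; y = 1 × 1261/3 ≈ 420.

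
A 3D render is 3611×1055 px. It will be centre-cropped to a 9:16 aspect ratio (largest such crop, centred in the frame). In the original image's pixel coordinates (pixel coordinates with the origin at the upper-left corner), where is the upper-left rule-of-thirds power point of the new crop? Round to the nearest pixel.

3611/1055 > 9/16, so the 9:16 crop keeps the full height 1055 and trims width to 1055 × 9/16 = 593.44 px.
Left offset = (3611 − 593.44)/2 = 1508.78 px; top offset = 0.
Upper-left is one-third across and one-third down within the crop:
x = 1508.78 + 1 × 593.44/3 ≈ 1707; y = 0.00 + 1 × 1055.00/3 ≈ 352.

x = 1707 px, y = 352 px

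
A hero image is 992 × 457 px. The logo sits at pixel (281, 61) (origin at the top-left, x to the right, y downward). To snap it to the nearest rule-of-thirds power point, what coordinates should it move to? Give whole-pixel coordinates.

Third lines: x ∈ {331, 661}, y ∈ {152, 305}.
281 is closer to x = 331; 61 is closer to y = 152.
So the nearest intersection is the upper-left power point.

(331, 152)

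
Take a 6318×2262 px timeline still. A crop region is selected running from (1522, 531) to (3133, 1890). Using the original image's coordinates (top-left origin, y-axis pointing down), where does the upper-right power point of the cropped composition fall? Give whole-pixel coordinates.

Crop width = 3133 − 1522 = 1611 px; one third is 537.00 px.
Crop height = 1890 − 531 = 1359 px; one third is 453.00 px.
The upper-right point is two-thirds across and one-third down within the crop:
x = 1522 + 2 × 537.00 ≈ 2596; y = 531 + 1 × 453.00 ≈ 984.

x = 2596 px, y = 984 px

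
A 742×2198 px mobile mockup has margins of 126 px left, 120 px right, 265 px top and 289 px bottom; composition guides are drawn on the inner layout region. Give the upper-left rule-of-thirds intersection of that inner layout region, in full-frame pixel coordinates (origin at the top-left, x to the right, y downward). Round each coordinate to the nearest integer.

Content width = 742 − 126 − 120 = 496 px; content height = 2198 − 265 − 289 = 1644 px.
Upper-left is one-third across and one-third down within the inner layout region.
x = 126 + 1 × 496/3 = 126 + 165.33 ≈ 291
y = 265 + 1 × 1644/3 = 265 + 548.00 ≈ 813

(291, 813)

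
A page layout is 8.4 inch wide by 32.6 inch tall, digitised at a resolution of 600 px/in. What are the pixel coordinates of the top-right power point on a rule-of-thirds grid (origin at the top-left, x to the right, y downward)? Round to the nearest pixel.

(3360, 6520)

In pixels the canvas is 8.4 × 600 = 5040 wide and 32.6 × 600 = 19560 tall.
The top-right point is two-thirds across and one-third down:
x = 2 × 5040/3 ≈ 3360; y = 1 × 19560/3 ≈ 6520.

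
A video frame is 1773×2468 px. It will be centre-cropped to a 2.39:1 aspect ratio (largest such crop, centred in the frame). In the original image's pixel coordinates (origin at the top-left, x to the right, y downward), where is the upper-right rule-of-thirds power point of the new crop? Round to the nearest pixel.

1773/2468 < 2.39/1, so the 2.39:1 crop keeps the full width 1773 and trims height to 1773 × 1/2.39 = 741.84 px.
Top offset = (2468 − 741.84)/2 = 863.08 px; left offset = 0.
Upper-right is two-thirds across and one-third down within the crop:
x = 0.00 + 2 × 1773.00/3 ≈ 1182; y = 863.08 + 1 × 741.84/3 ≈ 1110.

x = 1182 px, y = 1110 px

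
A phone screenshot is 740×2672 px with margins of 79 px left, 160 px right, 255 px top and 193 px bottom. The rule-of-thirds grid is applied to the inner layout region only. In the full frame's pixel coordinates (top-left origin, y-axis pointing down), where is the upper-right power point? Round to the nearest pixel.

x = 413 px, y = 996 px

Content width = 740 − 79 − 160 = 501 px; content height = 2672 − 255 − 193 = 2224 px.
Upper-right is two-thirds across and one-third down within the inner layout region.
x = 79 + 2 × 501/3 = 79 + 334.00 ≈ 413
y = 255 + 1 × 2224/3 = 255 + 741.33 ≈ 996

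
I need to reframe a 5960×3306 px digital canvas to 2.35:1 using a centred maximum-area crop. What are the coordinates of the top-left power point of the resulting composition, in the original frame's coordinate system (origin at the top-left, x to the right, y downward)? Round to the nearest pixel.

5960/3306 < 2.35/1, so the 2.35:1 crop keeps the full width 5960 and trims height to 5960 × 1/2.35 = 2536.17 px.
Top offset = (3306 − 2536.17)/2 = 384.91 px; left offset = 0.
Top-left is one-third across and one-third down within the crop:
x = 0.00 + 1 × 5960.00/3 ≈ 1987; y = 384.91 + 1 × 2536.17/3 ≈ 1230.

x = 1987 px, y = 1230 px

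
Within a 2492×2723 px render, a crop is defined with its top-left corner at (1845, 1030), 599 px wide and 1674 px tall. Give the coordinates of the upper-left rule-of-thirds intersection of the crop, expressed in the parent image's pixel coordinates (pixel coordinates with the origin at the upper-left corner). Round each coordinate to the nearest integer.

(2045, 1588)

One third of the crop width 599 is 199.67 px.
One third of the crop height 1674 is 558.00 px.
The upper-left point is one-third across and one-third down within the crop:
x = 1845 + 1 × 199.67 ≈ 2045; y = 1030 + 1 × 558.00 ≈ 1588.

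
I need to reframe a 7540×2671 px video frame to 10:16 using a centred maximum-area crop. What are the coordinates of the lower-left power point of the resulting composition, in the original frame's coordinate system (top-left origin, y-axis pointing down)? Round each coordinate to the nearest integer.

x = 3492 px, y = 1781 px

7540/2671 > 10/16, so the 10:16 crop keeps the full height 2671 and trims width to 2671 × 10/16 = 1669.38 px.
Left offset = (7540 − 1669.38)/2 = 2935.31 px; top offset = 0.
Lower-left is one-third across and two-thirds down within the crop:
x = 2935.31 + 1 × 1669.38/3 ≈ 3492; y = 0.00 + 2 × 2671.00/3 ≈ 1781.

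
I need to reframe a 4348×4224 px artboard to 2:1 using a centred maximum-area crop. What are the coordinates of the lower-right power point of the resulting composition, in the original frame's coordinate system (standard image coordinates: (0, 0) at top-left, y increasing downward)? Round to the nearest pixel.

4348/4224 < 2/1, so the 2:1 crop keeps the full width 4348 and trims height to 4348 × 1/2 = 2174.00 px.
Top offset = (4224 − 2174.00)/2 = 1025.00 px; left offset = 0.
Lower-right is two-thirds across and two-thirds down within the crop:
x = 0.00 + 2 × 4348.00/3 ≈ 2899; y = 1025.00 + 2 × 2174.00/3 ≈ 2474.

x = 2899 px, y = 2474 px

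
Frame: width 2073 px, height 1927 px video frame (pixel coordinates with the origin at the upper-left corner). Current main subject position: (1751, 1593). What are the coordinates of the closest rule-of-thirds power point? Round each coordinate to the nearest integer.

Third lines: x ∈ {691, 1382}, y ∈ {642, 1285}.
1751 is closer to x = 1382; 1593 is closer to y = 1285.
So the nearest intersection is the lower-right power point.

(1382, 1285)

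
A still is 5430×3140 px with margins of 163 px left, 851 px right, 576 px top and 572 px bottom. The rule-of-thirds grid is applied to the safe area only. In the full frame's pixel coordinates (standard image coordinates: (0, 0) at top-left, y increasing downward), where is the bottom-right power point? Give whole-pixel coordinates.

Content width = 5430 − 163 − 851 = 4416 px; content height = 3140 − 576 − 572 = 1992 px.
Bottom-right is two-thirds across and two-thirds down within the safe area.
x = 163 + 2 × 4416/3 = 163 + 2944.00 ≈ 3107
y = 576 + 2 × 1992/3 = 576 + 1328.00 ≈ 1904

(3107, 1904)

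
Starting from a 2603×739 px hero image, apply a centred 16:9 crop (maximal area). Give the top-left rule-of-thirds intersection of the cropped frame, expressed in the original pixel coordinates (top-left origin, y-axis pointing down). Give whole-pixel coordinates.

x = 1083 px, y = 246 px

2603/739 > 16/9, so the 16:9 crop keeps the full height 739 and trims width to 739 × 16/9 = 1313.78 px.
Left offset = (2603 − 1313.78)/2 = 644.61 px; top offset = 0.
Top-left is one-third across and one-third down within the crop:
x = 644.61 + 1 × 1313.78/3 ≈ 1083; y = 0.00 + 1 × 739.00/3 ≈ 246.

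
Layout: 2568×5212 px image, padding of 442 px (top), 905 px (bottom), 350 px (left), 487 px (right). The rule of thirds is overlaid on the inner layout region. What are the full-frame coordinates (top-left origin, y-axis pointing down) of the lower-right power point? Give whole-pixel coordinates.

Content width = 2568 − 350 − 487 = 1731 px; content height = 5212 − 442 − 905 = 3865 px.
Lower-right is two-thirds across and two-thirds down within the inner layout region.
x = 350 + 2 × 1731/3 = 350 + 1154.00 ≈ 1504
y = 442 + 2 × 3865/3 = 442 + 2576.67 ≈ 3019

(1504, 3019)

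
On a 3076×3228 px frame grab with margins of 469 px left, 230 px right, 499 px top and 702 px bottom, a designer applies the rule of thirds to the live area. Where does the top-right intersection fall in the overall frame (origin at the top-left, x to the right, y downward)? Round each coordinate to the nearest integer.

Content width = 3076 − 469 − 230 = 2377 px; content height = 3228 − 499 − 702 = 2027 px.
Top-right is two-thirds across and one-third down within the live area.
x = 469 + 2 × 2377/3 = 469 + 1584.67 ≈ 2054
y = 499 + 1 × 2027/3 = 499 + 675.67 ≈ 1175

(2054, 1175)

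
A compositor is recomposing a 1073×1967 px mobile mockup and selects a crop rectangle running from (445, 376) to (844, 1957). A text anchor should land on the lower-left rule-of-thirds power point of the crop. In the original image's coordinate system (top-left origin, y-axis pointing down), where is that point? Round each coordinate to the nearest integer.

Crop width = 844 − 445 = 399 px; one third is 133.00 px.
Crop height = 1957 − 376 = 1581 px; one third is 527.00 px.
The lower-left point is one-third across and two-thirds down within the crop:
x = 445 + 1 × 133.00 ≈ 578; y = 376 + 2 × 527.00 ≈ 1430.

(578, 1430)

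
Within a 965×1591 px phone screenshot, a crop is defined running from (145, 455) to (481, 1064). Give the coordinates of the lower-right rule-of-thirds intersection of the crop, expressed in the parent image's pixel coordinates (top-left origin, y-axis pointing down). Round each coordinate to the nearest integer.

Crop width = 481 − 145 = 336 px; one third is 112.00 px.
Crop height = 1064 − 455 = 609 px; one third is 203.00 px.
The lower-right point is two-thirds across and two-thirds down within the crop:
x = 145 + 2 × 112.00 ≈ 369; y = 455 + 2 × 203.00 ≈ 861.

(369, 861)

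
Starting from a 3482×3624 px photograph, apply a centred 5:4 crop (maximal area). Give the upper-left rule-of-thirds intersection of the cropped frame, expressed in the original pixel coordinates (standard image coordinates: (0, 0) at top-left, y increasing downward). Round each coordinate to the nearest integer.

3482/3624 < 5/4, so the 5:4 crop keeps the full width 3482 and trims height to 3482 × 4/5 = 2785.60 px.
Top offset = (3624 − 2785.60)/2 = 419.20 px; left offset = 0.
Upper-left is one-third across and one-third down within the crop:
x = 0.00 + 1 × 3482.00/3 ≈ 1161; y = 419.20 + 1 × 2785.60/3 ≈ 1348.

(1161, 1348)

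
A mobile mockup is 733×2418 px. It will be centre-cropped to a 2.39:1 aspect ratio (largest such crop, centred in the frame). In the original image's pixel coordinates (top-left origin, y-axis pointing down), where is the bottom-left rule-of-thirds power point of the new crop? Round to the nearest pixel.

733/2418 < 2.39/1, so the 2.39:1 crop keeps the full width 733 and trims height to 733 × 1/2.39 = 306.69 px.
Top offset = (2418 − 306.69)/2 = 1055.65 px; left offset = 0.
Bottom-left is one-third across and two-thirds down within the crop:
x = 0.00 + 1 × 733.00/3 ≈ 244; y = 1055.65 + 2 × 306.69/3 ≈ 1260.

x = 244 px, y = 1260 px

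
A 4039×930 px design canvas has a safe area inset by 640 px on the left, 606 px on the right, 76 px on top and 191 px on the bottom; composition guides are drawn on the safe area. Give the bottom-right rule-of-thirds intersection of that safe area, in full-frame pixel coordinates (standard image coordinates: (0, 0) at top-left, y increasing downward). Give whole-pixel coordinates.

Content width = 4039 − 640 − 606 = 2793 px; content height = 930 − 76 − 191 = 663 px.
Bottom-right is two-thirds across and two-thirds down within the safe area.
x = 640 + 2 × 2793/3 = 640 + 1862.00 ≈ 2502
y = 76 + 2 × 663/3 = 76 + 442.00 ≈ 518

(2502, 518)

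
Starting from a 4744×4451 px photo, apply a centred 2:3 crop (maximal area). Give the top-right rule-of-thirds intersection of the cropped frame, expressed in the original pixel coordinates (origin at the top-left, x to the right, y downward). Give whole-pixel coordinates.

4744/4451 > 2/3, so the 2:3 crop keeps the full height 4451 and trims width to 4451 × 2/3 = 2967.33 px.
Left offset = (4744 − 2967.33)/2 = 888.33 px; top offset = 0.
Top-right is two-thirds across and one-third down within the crop:
x = 888.33 + 2 × 2967.33/3 ≈ 2867; y = 0.00 + 1 × 4451.00/3 ≈ 1484.

x = 2867 px, y = 1484 px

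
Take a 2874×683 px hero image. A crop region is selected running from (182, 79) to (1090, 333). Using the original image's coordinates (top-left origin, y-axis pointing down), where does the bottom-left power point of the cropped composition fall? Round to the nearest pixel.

Crop width = 1090 − 182 = 908 px; one third is 302.67 px.
Crop height = 333 − 79 = 254 px; one third is 84.67 px.
The bottom-left point is one-third across and two-thirds down within the crop:
x = 182 + 1 × 302.67 ≈ 485; y = 79 + 2 × 84.67 ≈ 248.

(485, 248)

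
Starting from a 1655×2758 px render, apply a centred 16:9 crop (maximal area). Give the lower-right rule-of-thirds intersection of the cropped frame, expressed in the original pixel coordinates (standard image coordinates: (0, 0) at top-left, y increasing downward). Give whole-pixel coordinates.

x = 1103 px, y = 1534 px

1655/2758 < 16/9, so the 16:9 crop keeps the full width 1655 and trims height to 1655 × 9/16 = 930.94 px.
Top offset = (2758 − 930.94)/2 = 913.53 px; left offset = 0.
Lower-right is two-thirds across and two-thirds down within the crop:
x = 0.00 + 2 × 1655.00/3 ≈ 1103; y = 913.53 + 2 × 930.94/3 ≈ 1534.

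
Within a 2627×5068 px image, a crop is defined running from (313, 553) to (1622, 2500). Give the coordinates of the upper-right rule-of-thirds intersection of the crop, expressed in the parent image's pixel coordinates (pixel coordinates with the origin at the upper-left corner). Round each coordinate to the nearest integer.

x = 1186 px, y = 1202 px

Crop width = 1622 − 313 = 1309 px; one third is 436.33 px.
Crop height = 2500 − 553 = 1947 px; one third is 649.00 px.
The upper-right point is two-thirds across and one-third down within the crop:
x = 313 + 2 × 436.33 ≈ 1186; y = 553 + 1 × 649.00 ≈ 1202.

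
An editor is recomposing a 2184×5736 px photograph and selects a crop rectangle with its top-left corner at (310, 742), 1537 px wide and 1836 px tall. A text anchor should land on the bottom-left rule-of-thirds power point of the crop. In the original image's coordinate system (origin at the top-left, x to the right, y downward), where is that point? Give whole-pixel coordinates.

(822, 1966)

One third of the crop width 1537 is 512.33 px.
One third of the crop height 1836 is 612.00 px.
The bottom-left point is one-third across and two-thirds down within the crop:
x = 310 + 1 × 512.33 ≈ 822; y = 742 + 2 × 612.00 ≈ 1966.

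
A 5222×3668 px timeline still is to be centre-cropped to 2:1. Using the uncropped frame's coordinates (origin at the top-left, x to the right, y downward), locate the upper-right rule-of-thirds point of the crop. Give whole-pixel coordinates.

5222/3668 < 2/1, so the 2:1 crop keeps the full width 5222 and trims height to 5222 × 1/2 = 2611.00 px.
Top offset = (3668 − 2611.00)/2 = 528.50 px; left offset = 0.
Upper-right is two-thirds across and one-third down within the crop:
x = 0.00 + 2 × 5222.00/3 ≈ 3481; y = 528.50 + 1 × 2611.00/3 ≈ 1399.

(3481, 1399)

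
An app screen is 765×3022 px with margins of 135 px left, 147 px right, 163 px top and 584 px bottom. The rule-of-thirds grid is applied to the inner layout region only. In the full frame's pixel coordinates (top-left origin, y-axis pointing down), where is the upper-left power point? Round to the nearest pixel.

(296, 921)

Content width = 765 − 135 − 147 = 483 px; content height = 3022 − 163 − 584 = 2275 px.
Upper-left is one-third across and one-third down within the inner layout region.
x = 135 + 1 × 483/3 = 135 + 161.00 ≈ 296
y = 163 + 1 × 2275/3 = 163 + 758.33 ≈ 921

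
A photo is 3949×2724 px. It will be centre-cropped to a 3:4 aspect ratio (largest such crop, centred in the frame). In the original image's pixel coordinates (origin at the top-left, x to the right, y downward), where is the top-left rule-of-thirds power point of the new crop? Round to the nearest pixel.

x = 1634 px, y = 908 px

3949/2724 > 3/4, so the 3:4 crop keeps the full height 2724 and trims width to 2724 × 3/4 = 2043.00 px.
Left offset = (3949 − 2043.00)/2 = 953.00 px; top offset = 0.
Top-left is one-third across and one-third down within the crop:
x = 953.00 + 1 × 2043.00/3 ≈ 1634; y = 0.00 + 1 × 2724.00/3 ≈ 908.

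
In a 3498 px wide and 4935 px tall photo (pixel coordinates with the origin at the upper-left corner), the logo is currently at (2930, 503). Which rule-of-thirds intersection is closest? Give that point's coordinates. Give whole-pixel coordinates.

x = 2332 px, y = 1645 px

Third lines: x ∈ {1166, 2332}, y ∈ {1645, 3290}.
2930 is closer to x = 2332; 503 is closer to y = 1645.
So the nearest intersection is the upper-right power point.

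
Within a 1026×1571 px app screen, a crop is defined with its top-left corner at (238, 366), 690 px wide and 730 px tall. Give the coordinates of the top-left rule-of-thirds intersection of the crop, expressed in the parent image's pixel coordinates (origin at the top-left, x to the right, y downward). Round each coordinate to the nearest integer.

One third of the crop width 690 is 230.00 px.
One third of the crop height 730 is 243.33 px.
The top-left point is one-third across and one-third down within the crop:
x = 238 + 1 × 230.00 ≈ 468; y = 366 + 1 × 243.33 ≈ 609.

(468, 609)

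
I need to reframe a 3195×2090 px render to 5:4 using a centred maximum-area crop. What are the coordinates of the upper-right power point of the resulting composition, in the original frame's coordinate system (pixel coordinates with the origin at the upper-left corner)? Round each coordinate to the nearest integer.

3195/2090 > 5/4, so the 5:4 crop keeps the full height 2090 and trims width to 2090 × 5/4 = 2612.50 px.
Left offset = (3195 − 2612.50)/2 = 291.25 px; top offset = 0.
Upper-right is two-thirds across and one-third down within the crop:
x = 291.25 + 2 × 2612.50/3 ≈ 2033; y = 0.00 + 1 × 2090.00/3 ≈ 697.

(2033, 697)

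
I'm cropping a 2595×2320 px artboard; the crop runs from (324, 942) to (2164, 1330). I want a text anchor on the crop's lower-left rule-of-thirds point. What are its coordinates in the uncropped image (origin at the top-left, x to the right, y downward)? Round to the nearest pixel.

Crop width = 2164 − 324 = 1840 px; one third is 613.33 px.
Crop height = 1330 − 942 = 388 px; one third is 129.33 px.
The lower-left point is one-third across and two-thirds down within the crop:
x = 324 + 1 × 613.33 ≈ 937; y = 942 + 2 × 129.33 ≈ 1201.

x = 937 px, y = 1201 px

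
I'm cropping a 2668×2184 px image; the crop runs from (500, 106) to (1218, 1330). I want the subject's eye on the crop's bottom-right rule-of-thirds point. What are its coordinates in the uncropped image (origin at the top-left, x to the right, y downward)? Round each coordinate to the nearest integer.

Crop width = 1218 − 500 = 718 px; one third is 239.33 px.
Crop height = 1330 − 106 = 1224 px; one third is 408.00 px.
The bottom-right point is two-thirds across and two-thirds down within the crop:
x = 500 + 2 × 239.33 ≈ 979; y = 106 + 2 × 408.00 ≈ 922.

x = 979 px, y = 922 px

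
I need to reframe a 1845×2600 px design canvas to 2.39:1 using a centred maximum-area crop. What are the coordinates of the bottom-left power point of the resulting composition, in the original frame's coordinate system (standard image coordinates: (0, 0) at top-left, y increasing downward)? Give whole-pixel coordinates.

1845/2600 < 2.39/1, so the 2.39:1 crop keeps the full width 1845 and trims height to 1845 × 1/2.39 = 771.97 px.
Top offset = (2600 − 771.97)/2 = 914.02 px; left offset = 0.
Bottom-left is one-third across and two-thirds down within the crop:
x = 0.00 + 1 × 1845.00/3 ≈ 615; y = 914.02 + 2 × 771.97/3 ≈ 1429.

x = 615 px, y = 1429 px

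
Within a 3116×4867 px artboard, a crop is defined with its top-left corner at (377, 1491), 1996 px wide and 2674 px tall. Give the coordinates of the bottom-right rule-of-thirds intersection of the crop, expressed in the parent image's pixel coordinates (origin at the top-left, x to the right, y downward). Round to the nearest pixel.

One third of the crop width 1996 is 665.33 px.
One third of the crop height 2674 is 891.33 px.
The bottom-right point is two-thirds across and two-thirds down within the crop:
x = 377 + 2 × 665.33 ≈ 1708; y = 1491 + 2 × 891.33 ≈ 3274.

x = 1708 px, y = 3274 px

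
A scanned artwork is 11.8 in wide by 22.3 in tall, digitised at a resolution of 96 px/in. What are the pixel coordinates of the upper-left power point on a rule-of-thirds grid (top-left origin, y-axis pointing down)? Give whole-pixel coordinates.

In pixels the canvas is 11.8 × 96 = 1132.8 wide and 22.3 × 96 = 2140.8 tall.
The upper-left point is one-third across and one-third down:
x = 1 × 1132.8/3 ≈ 378; y = 1 × 2140.8/3 ≈ 714.

x = 378 px, y = 714 px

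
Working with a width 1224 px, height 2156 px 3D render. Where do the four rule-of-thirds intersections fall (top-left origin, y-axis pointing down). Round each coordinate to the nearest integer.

One third of 1224 is 408; one third of 2156 is 718.67.
Vertical third lines at x = 408 and x = 816; horizontal third lines at y = 719 and y = 1437.

(408, 719), (816, 719), (408, 1437), (816, 1437)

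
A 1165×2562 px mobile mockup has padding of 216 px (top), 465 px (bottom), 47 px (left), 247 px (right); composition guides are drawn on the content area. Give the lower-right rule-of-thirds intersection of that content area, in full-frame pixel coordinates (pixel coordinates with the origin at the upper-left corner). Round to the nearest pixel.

x = 628 px, y = 1470 px

Content width = 1165 − 47 − 247 = 871 px; content height = 2562 − 216 − 465 = 1881 px.
Lower-right is two-thirds across and two-thirds down within the content area.
x = 47 + 2 × 871/3 = 47 + 580.67 ≈ 628
y = 216 + 2 × 1881/3 = 216 + 1254.00 ≈ 1470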